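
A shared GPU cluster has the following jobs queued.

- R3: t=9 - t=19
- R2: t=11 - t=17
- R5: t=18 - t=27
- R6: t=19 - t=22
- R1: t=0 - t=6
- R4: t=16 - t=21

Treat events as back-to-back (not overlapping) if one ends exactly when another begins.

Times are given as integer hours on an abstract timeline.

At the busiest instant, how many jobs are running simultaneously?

3

Walk through starts and ends in time order (an end at T is processed before a start at T):
t=0 start R1 → 1
t=6 end R1 → 0
t=9 start R3 → 1
t=11 start R2 → 2
t=16 start R4 → 3
t=17 end R2 → 2
t=18 start R5 → 3
t=19 end R3 → 2
t=19 start R6 → 3
t=21 end R4 → 2
t=22 end R6 → 1
t=27 end R5 → 0
Peak is 3, at t=16 (R2, R3, R4).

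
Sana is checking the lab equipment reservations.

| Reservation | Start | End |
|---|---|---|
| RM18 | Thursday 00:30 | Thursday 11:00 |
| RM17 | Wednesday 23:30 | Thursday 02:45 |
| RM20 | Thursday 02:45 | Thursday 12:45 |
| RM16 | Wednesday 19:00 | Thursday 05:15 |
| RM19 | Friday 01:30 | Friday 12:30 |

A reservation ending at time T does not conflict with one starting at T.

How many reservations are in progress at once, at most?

3

Walk through starts and ends in time order (an end at T is processed before a start at T):
Wednesday 19:00 start RM16 → 1
Wednesday 23:30 start RM17 → 2
Thursday 00:30 start RM18 → 3
Thursday 02:45 end RM17 → 2
Thursday 02:45 start RM20 → 3
Thursday 05:15 end RM16 → 2
Thursday 11:00 end RM18 → 1
Thursday 12:45 end RM20 → 0
Friday 01:30 start RM19 → 1
Friday 12:30 end RM19 → 0
Peak is 3, at Thursday 00:30 (RM16, RM17, RM18).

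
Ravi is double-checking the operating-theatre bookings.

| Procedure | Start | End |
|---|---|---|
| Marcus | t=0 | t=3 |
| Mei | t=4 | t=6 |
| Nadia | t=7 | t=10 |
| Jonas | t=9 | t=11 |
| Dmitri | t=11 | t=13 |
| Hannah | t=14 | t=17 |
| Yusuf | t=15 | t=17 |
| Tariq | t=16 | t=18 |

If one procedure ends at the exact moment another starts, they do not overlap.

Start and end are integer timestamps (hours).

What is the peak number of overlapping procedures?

3

Walk through starts and ends in time order (an end at T is processed before a start at T):
t=0 start Marcus → 1
t=3 end Marcus → 0
t=4 start Mei → 1
t=6 end Mei → 0
t=7 start Nadia → 1
t=9 start Jonas → 2
t=10 end Nadia → 1
t=11 end Jonas → 0
t=11 start Dmitri → 1
t=13 end Dmitri → 0
t=14 start Hannah → 1
t=15 start Yusuf → 2
t=16 start Tariq → 3
t=17 end Hannah → 2
t=17 end Yusuf → 1
t=18 end Tariq → 0
Peak is 3, at t=16 (Hannah, Tariq, Yusuf).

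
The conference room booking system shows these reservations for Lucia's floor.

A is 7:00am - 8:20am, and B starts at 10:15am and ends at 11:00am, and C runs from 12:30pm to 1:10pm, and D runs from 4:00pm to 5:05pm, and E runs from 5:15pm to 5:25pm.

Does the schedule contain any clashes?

Sorted by start: A, B, C, D, E.
B starts after A ends; A is clear from here.
C starts after B ends; B is clear from here.
D starts after C ends; C is clear from here.
E starts after D ends.
Every pair is clear; the schedule has no overlaps.

No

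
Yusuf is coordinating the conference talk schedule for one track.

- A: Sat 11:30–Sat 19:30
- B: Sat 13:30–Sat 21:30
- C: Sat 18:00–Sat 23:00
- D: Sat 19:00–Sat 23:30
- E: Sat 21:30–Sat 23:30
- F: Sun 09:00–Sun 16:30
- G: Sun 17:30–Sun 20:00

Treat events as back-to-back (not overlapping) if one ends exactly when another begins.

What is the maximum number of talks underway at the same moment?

4

Sort all start/end points and keep a running count:
Sat 11:30 start A → 1
Sat 13:30 start B → 2
Sat 18:00 start C → 3
Sat 19:00 start D → 4
Sat 19:30 end A → 3
Sat 21:30 end B → 2
Sat 21:30 start E → 3
Sat 23:00 end C → 2
Sat 23:30 end D → 1
Sat 23:30 end E → 0
Sun 09:00 start F → 1
Sun 16:30 end F → 0
Sun 17:30 start G → 1
Sun 20:00 end G → 0
Peak is 4, at Sat 19:00 (A, B, C, D).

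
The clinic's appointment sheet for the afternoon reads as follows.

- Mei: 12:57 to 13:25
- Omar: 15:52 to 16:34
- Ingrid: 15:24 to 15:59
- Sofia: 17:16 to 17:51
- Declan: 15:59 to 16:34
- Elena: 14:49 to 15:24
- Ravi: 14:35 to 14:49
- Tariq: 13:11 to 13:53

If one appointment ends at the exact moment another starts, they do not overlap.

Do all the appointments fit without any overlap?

Sorted by start: Mei, Tariq, Ravi, Elena, Ingrid, Omar, Declan, Sofia.
Tariq starts before Mei ends → Mei and Tariq overlap.
That's a conflict, so the schedule is not conflict-free.

No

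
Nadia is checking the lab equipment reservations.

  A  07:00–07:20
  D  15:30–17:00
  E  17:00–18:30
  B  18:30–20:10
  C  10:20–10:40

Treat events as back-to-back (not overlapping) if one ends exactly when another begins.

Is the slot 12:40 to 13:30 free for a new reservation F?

Yes — the slot is free

A: ends 07:20 at or before F starts 12:40 → clear.
C: ends 10:40 at or before F starts 12:40 → clear.
D: starts 15:30 at or after F ends 13:30 → clear.
E: starts 17:00 at or after F ends 13:30 → clear.
B: starts 18:30 at or after F ends 13:30 → clear.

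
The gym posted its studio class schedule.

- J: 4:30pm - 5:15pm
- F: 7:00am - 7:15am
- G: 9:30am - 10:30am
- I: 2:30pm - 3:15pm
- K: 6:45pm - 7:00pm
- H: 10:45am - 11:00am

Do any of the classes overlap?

Sorted by start: F, G, H, I, J, K.
G starts after F ends; F is clear from here.
H starts after G ends; G is clear from here.
I starts after H ends; H is clear from here.
J starts after I ends; I is clear from here.
K starts after J ends.
Every pair is clear; the schedule has no overlaps.

No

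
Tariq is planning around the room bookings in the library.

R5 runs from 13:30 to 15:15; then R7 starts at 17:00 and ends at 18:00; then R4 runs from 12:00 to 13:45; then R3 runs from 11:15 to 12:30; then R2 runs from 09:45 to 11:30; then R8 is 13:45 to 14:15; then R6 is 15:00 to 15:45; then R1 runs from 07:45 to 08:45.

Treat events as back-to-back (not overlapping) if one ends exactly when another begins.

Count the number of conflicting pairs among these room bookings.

5

Sorted by start: R1, R2, R3, R4, R5, R8, R6, R7.
R2 starts after R1 ends; R1 is clear from here.
R3 starts before R2 ends → R2 and R3 overlap.
R4 starts after R2 ends; R2 is clear from here.
R4 starts before R3 ends → R3 and R4 overlap.
R5 starts after R3 ends; R3 is clear from here.
R5 starts before R4 ends → R4 and R5 overlap.
R8 starts exactly when R4 ends (back-to-back, no overlap); R4 is clear from here.
R8 starts before R5 ends → R5 and R8 overlap.
R6 starts before R5 ends → R5 and R6 overlap.
R7 starts after R5 ends.
R6 starts after R8 ends; R8 is clear from here.
R7 starts after R6 ends.
Overlapping pairs: R2 & R3, R3 & R4, R4 & R5, R5 & R6, R5 & R8 — 5 in total.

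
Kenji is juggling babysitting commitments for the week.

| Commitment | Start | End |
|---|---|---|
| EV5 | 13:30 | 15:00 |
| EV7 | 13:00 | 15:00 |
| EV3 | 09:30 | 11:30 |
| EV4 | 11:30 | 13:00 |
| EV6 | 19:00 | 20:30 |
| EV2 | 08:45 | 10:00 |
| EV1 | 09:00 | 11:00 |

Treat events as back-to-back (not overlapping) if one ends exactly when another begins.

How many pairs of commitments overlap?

4

Check each pair: they overlap iff neither finishes before the other starts.
Sorted by start: EV2, EV1, EV3, EV4, EV7, EV5, EV6.
EV1 starts before EV2 ends → EV2 and EV1 overlap.
EV3 starts before EV2 ends → EV2 and EV3 overlap.
EV4 starts after EV2 ends — done with EV2.
EV3 starts before EV1 ends → EV1 and EV3 overlap.
EV4 starts after EV1 ends — done with EV1.
EV4 starts exactly when EV3 ends (back-to-back, no overlap) — done with EV3.
EV7 starts exactly when EV4 ends (back-to-back, no overlap) — done with EV4.
EV5 starts before EV7 ends → EV7 and EV5 overlap.
EV6 starts after EV7 ends.
EV6 starts after EV5 ends.
Overlapping pairs: EV1 & EV2, EV1 & EV3, EV2 & EV3, EV5 & EV7 — 4 in total.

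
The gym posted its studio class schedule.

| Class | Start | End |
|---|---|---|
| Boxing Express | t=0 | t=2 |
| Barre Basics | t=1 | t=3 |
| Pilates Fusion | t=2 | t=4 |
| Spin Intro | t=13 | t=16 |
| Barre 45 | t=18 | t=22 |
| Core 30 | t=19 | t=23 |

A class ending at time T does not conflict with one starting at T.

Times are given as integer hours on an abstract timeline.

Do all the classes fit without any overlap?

No

Sorted by start: Boxing Express, Barre Basics, Pilates Fusion, Spin Intro, Barre 45, Core 30.
Barre Basics starts before Boxing Express ends → Boxing Express and Barre Basics overlap.
That's a conflict, so the schedule is not conflict-free.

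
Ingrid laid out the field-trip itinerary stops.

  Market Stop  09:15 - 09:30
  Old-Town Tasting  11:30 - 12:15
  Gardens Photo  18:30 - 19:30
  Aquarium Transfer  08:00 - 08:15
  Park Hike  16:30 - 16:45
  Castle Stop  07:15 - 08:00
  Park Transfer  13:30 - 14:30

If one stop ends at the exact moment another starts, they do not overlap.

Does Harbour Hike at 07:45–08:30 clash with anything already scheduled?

Yes — it overlaps Aquarium Transfer, Castle Stop

Castle Stop: starts 07:15 before Harbour Hike ends 08:30, and ends 08:00 after Harbour Hike starts 07:45 → overlap.
Aquarium Transfer: starts 08:00 before Harbour Hike ends 08:30, and ends 08:15 after Harbour Hike starts 07:45 → overlap.
Market Stop: starts 09:15 at or after Harbour Hike ends 08:30 → clear.
Old-Town Tasting: starts 11:30 at or after Harbour Hike ends 08:30 → clear.
Park Transfer: starts 13:30 at or after Harbour Hike ends 08:30 → clear.
Park Hike: starts 16:30 at or after Harbour Hike ends 08:30 → clear.
Gardens Photo: starts 18:30 at or after Harbour Hike ends 08:30 → clear.
Harbour Hike overlaps Castle Stop, Aquarium Transfer.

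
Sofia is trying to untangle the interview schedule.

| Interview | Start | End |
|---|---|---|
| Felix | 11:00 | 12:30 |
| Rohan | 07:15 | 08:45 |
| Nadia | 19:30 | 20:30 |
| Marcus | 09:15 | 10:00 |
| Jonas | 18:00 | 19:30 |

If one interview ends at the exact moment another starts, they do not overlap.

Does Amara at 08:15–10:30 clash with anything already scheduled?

Rohan: starts 07:15 before Amara ends 10:30, and ends 08:45 after Amara starts 08:15 → overlap.
Marcus: starts 09:15 before Amara ends 10:30, and ends 10:00 after Amara starts 08:15 → overlap.
Felix: starts 11:00 at or after Amara ends 10:30 → clear.
Jonas: starts 18:00 at or after Amara ends 10:30 → clear.
Nadia: starts 19:30 at or after Amara ends 10:30 → clear.
Amara overlaps Marcus, Rohan.

Yes — it overlaps Marcus, Rohan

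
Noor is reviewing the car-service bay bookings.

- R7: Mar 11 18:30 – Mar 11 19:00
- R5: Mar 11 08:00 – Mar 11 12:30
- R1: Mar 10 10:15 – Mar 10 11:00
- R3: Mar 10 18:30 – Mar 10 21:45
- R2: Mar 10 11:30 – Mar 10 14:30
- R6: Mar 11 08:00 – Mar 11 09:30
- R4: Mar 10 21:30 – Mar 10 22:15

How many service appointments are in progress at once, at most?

Sweep the timeline, counting +1 at each start and −1 at each end (ends before starts at a tie):
Mar 10 10:15 start R1 → 1
Mar 10 11:00 end R1 → 0
Mar 10 11:30 start R2 → 1
Mar 10 14:30 end R2 → 0
Mar 10 18:30 start R3 → 1
Mar 10 21:30 start R4 → 2
Mar 10 21:45 end R3 → 1
Mar 10 22:15 end R4 → 0
Mar 11 08:00 start R5 → 1
Mar 11 08:00 start R6 → 2
Mar 11 09:30 end R6 → 1
Mar 11 12:30 end R5 → 0
Mar 11 18:30 start R7 → 1
Mar 11 19:00 end R7 → 0
Peak is 2, at Mar 10 21:30 (R3, R4).

2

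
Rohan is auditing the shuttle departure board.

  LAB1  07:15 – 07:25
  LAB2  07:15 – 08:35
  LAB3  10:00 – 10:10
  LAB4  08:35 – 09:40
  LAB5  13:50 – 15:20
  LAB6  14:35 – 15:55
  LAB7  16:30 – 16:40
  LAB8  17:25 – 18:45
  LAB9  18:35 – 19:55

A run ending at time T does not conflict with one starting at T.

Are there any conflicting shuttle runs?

Sorted by start: LAB1, LAB2, LAB4, LAB3, LAB5, LAB6, LAB7, LAB8, LAB9.
LAB2 starts before LAB1 ends → LAB1 and LAB2 overlap.
That's a conflict, so the schedule is not conflict-free.

Yes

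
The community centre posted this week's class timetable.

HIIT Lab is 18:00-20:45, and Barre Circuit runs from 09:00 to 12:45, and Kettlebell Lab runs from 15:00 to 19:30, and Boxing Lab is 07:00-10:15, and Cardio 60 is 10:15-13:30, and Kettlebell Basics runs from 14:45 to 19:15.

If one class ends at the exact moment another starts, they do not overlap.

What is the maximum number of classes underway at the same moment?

Sort all start/end points and keep a running count:
07:00 start Boxing Lab → 1
09:00 start Barre Circuit → 2
10:15 end Boxing Lab → 1
10:15 start Cardio 60 → 2
12:45 end Barre Circuit → 1
13:30 end Cardio 60 → 0
14:45 start Kettlebell Basics → 1
15:00 start Kettlebell Lab → 2
18:00 start HIIT Lab → 3
19:15 end Kettlebell Basics → 2
19:30 end Kettlebell Lab → 1
20:45 end HIIT Lab → 0
Peak is 3, at 18:00 (HIIT Lab, Kettlebell Basics, Kettlebell Lab).

3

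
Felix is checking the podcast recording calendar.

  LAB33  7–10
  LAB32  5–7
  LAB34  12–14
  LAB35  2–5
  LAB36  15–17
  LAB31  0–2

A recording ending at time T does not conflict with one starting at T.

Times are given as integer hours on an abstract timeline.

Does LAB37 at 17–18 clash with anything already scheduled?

No — it doesn't clash with anything

LAB31: ends 2 at or before LAB37 starts 17 → clear.
LAB35: ends 5 at or before LAB37 starts 17 → clear.
LAB32: ends 7 at or before LAB37 starts 17 → clear.
LAB33: ends 10 at or before LAB37 starts 17 → clear.
LAB34: ends 14 at or before LAB37 starts 17 → clear.
LAB36: ends 17 at or before LAB37 starts 17 → clear.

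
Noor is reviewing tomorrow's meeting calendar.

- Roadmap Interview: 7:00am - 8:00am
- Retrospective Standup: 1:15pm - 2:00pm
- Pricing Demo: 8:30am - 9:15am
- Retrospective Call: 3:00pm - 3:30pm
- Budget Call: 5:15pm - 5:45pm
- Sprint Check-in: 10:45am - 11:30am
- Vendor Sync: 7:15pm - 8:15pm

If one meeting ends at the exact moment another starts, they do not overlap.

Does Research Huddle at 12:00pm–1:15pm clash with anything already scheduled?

Roadmap Interview: ends 8:00am at or before Research Huddle starts 12:00pm → clear.
Pricing Demo: ends 9:15am at or before Research Huddle starts 12:00pm → clear.
Sprint Check-in: ends 11:30am at or before Research Huddle starts 12:00pm → clear.
Retrospective Standup: starts 1:15pm at or after Research Huddle ends 1:15pm → clear.
Retrospective Call: starts 3:00pm at or after Research Huddle ends 1:15pm → clear.
Budget Call: starts 5:15pm at or after Research Huddle ends 1:15pm → clear.
Vendor Sync: starts 7:15pm at or after Research Huddle ends 1:15pm → clear.

No — it doesn't clash with anything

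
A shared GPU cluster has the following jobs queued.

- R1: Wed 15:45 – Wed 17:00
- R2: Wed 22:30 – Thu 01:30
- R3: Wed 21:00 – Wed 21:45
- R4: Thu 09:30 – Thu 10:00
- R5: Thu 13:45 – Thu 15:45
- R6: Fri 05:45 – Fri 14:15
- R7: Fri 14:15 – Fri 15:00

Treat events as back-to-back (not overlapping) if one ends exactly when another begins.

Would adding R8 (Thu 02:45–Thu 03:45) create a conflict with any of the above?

R1: ends Wed 17:00 at or before R8 starts Thu 02:45 → clear.
R3: ends Wed 21:45 at or before R8 starts Thu 02:45 → clear.
R2: ends Thu 01:30 at or before R8 starts Thu 02:45 → clear.
R4: starts Thu 09:30 at or after R8 ends Thu 03:45 → clear.
R5: starts Thu 13:45 at or after R8 ends Thu 03:45 → clear.
R6: starts Fri 05:45 at or after R8 ends Thu 03:45 → clear.
R7: starts Fri 14:15 at or after R8 ends Thu 03:45 → clear.

No — it doesn't clash with anything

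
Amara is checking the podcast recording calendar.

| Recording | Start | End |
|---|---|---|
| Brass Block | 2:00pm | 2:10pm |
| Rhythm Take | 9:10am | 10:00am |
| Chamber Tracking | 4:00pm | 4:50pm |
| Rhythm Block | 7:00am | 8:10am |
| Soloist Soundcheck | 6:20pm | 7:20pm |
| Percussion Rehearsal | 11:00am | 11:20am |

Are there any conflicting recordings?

Sorted by start: Rhythm Block, Rhythm Take, Percussion Rehearsal, Brass Block, Chamber Tracking, Soloist Soundcheck.
Rhythm Take starts after Rhythm Block ends, so nothing later overlaps Rhythm Block either.
Percussion Rehearsal starts after Rhythm Take ends, so nothing later overlaps Rhythm Take either.
Brass Block starts after Percussion Rehearsal ends, so nothing later overlaps Percussion Rehearsal either.
Chamber Tracking starts after Brass Block ends, so nothing later overlaps Brass Block either.
Soloist Soundcheck starts after Chamber Tracking ends.
Every pair is clear; the schedule has no overlaps.

No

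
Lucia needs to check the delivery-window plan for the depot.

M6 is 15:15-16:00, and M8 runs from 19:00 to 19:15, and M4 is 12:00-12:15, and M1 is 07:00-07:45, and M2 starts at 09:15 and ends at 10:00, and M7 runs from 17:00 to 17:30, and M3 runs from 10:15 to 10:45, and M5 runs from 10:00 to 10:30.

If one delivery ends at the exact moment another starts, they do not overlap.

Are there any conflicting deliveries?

Sorted by start: M1, M2, M5, M3, M4, M6, M7, M8.
M2 starts after M1 ends — done with M1.
M5 starts exactly when M2 ends (back-to-back, no overlap) — done with M2.
M3 starts before M5 ends → M5 and M3 overlap.
That's a conflict, so the schedule is not conflict-free.

Yes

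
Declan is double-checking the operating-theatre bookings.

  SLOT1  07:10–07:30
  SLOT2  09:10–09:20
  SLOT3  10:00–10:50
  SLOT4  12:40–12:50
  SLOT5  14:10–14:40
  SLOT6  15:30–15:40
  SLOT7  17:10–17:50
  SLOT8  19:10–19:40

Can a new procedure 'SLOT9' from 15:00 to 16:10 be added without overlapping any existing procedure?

SLOT1: ends 07:30 at or before SLOT9 starts 15:00 → clear.
SLOT2: ends 09:20 at or before SLOT9 starts 15:00 → clear.
SLOT3: ends 10:50 at or before SLOT9 starts 15:00 → clear.
SLOT4: ends 12:50 at or before SLOT9 starts 15:00 → clear.
SLOT5: ends 14:40 at or before SLOT9 starts 15:00 → clear.
SLOT6: starts 15:30 before SLOT9 ends 16:10, and ends 15:40 after SLOT9 starts 15:00 → overlap.
SLOT7: starts 17:10 at or after SLOT9 ends 16:10 → clear.
SLOT8: starts 19:10 at or after SLOT9 ends 16:10 → clear.
SLOT9 overlaps SLOT6.

No — it overlaps SLOT6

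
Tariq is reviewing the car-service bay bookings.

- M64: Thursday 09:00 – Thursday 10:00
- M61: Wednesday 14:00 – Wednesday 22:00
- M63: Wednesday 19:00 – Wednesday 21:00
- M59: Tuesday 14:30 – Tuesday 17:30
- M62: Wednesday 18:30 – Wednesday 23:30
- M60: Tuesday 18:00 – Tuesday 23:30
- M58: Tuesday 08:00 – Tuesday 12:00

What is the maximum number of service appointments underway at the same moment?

Walk through starts and ends in time order (an end at T is processed before a start at T):
Tuesday 08:00 start M58 → 1
Tuesday 12:00 end M58 → 0
Tuesday 14:30 start M59 → 1
Tuesday 17:30 end M59 → 0
Tuesday 18:00 start M60 → 1
Tuesday 23:30 end M60 → 0
Wednesday 14:00 start M61 → 1
Wednesday 18:30 start M62 → 2
Wednesday 19:00 start M63 → 3
Wednesday 21:00 end M63 → 2
Wednesday 22:00 end M61 → 1
Wednesday 23:30 end M62 → 0
Thursday 09:00 start M64 → 1
Thursday 10:00 end M64 → 0
Peak is 3, at Wednesday 19:00 (M61, M62, M63).

3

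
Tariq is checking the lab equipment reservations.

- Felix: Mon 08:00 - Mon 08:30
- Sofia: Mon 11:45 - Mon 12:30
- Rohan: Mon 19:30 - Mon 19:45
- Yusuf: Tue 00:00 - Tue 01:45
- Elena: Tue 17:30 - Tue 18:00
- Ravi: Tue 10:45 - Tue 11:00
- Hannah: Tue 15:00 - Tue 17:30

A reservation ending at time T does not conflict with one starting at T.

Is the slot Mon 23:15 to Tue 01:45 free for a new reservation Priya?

No — it overlaps Yusuf

Felix: ends Mon 08:30 at or before Priya starts Mon 23:15 → clear.
Sofia: ends Mon 12:30 at or before Priya starts Mon 23:15 → clear.
Rohan: ends Mon 19:45 at or before Priya starts Mon 23:15 → clear.
Yusuf: starts Tue 00:00 before Priya ends Tue 01:45, and ends Tue 01:45 after Priya starts Mon 23:15 → overlap.
Ravi: starts Tue 10:45 at or after Priya ends Tue 01:45 → clear.
Hannah: starts Tue 15:00 at or after Priya ends Tue 01:45 → clear.
Elena: starts Tue 17:30 at or after Priya ends Tue 01:45 → clear.
Priya overlaps Yusuf.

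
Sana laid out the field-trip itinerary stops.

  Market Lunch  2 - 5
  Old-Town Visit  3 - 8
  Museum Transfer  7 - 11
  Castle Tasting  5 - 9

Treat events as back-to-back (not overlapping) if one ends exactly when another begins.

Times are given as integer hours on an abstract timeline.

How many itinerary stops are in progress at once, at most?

Sort all start/end points and keep a running count:
2 start Market Lunch → 1
3 start Old-Town Visit → 2
5 end Market Lunch → 1
5 start Castle Tasting → 2
7 start Museum Transfer → 3
8 end Old-Town Visit → 2
9 end Castle Tasting → 1
11 end Museum Transfer → 0
Peak is 3, at 7 (Castle Tasting, Museum Transfer, Old-Town Visit).

3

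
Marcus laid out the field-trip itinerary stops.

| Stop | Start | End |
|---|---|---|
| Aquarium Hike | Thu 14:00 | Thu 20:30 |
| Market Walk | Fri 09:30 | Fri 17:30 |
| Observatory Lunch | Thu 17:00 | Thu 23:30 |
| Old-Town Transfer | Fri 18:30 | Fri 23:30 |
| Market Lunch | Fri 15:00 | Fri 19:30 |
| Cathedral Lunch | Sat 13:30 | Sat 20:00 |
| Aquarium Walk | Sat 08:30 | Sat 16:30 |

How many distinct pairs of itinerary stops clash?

4

Sorted by start: Aquarium Hike, Observatory Lunch, Market Walk, Market Lunch, Old-Town Transfer, Aquarium Walk, Cathedral Lunch.
Observatory Lunch starts before Aquarium Hike ends → Aquarium Hike and Observatory Lunch overlap.
Market Walk starts after Aquarium Hike ends; Aquarium Hike is clear from here.
Market Walk starts after Observatory Lunch ends; Observatory Lunch is clear from here.
Market Lunch starts before Market Walk ends → Market Walk and Market Lunch overlap.
Old-Town Transfer starts after Market Walk ends; Market Walk is clear from here.
Old-Town Transfer starts before Market Lunch ends → Market Lunch and Old-Town Transfer overlap.
Aquarium Walk starts after Market Lunch ends; Market Lunch is clear from here.
Aquarium Walk starts after Old-Town Transfer ends; Old-Town Transfer is clear from here.
Cathedral Lunch starts before Aquarium Walk ends → Aquarium Walk and Cathedral Lunch overlap.
Overlapping pairs: Aquarium Hike & Observatory Lunch, Aquarium Walk & Cathedral Lunch, Market Lunch & Market Walk, Market Lunch & Old-Town Transfer — 4 in total.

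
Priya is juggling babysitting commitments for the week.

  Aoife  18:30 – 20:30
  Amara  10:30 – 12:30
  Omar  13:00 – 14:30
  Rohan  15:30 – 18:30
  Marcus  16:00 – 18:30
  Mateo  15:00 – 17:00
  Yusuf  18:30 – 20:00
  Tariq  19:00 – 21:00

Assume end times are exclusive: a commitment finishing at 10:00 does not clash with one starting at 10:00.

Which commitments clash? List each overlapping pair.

Sorted by start: Amara, Omar, Mateo, Rohan, Marcus, Aoife, Yusuf, Tariq.
Omar starts after Amara ends; Amara is clear from here.
Mateo starts after Omar ends; Omar is clear from here.
Rohan starts before Mateo ends → Mateo and Rohan overlap.
Marcus starts before Mateo ends → Mateo and Marcus overlap.
Aoife starts after Mateo ends; Mateo is clear from here.
Marcus starts before Rohan ends → Rohan and Marcus overlap.
Aoife starts exactly when Rohan ends (back-to-back, no overlap); Rohan is clear from here.
Aoife starts exactly when Marcus ends (back-to-back, no overlap); Marcus is clear from here.
Yusuf starts before Aoife ends → Aoife and Yusuf overlap.
Tariq starts before Aoife ends → Aoife and Tariq overlap.
Tariq starts before Yusuf ends → Yusuf and Tariq overlap.

Aoife & Tariq, Aoife & Yusuf, Marcus & Mateo, Marcus & Rohan, Mateo & Rohan, Tariq & Yusuf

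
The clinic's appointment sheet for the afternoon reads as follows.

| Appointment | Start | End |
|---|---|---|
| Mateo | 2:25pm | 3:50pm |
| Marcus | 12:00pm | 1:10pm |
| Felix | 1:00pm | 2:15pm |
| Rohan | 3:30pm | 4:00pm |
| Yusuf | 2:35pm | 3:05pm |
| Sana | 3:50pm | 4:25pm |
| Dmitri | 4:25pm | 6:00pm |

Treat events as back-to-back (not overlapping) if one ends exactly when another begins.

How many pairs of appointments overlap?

4

Check each pair: they overlap iff neither finishes before the other starts.
Sorted by start: Marcus, Felix, Mateo, Yusuf, Rohan, Sana, Dmitri.
Felix starts before Marcus ends → Marcus and Felix overlap.
Mateo starts after Marcus ends, so Marcus has no further overlaps.
Mateo starts after Felix ends, so Felix has no further overlaps.
Yusuf starts before Mateo ends → Mateo and Yusuf overlap.
Rohan starts before Mateo ends → Mateo and Rohan overlap.
Sana starts exactly when Mateo ends (back-to-back, no overlap), so Mateo has no further overlaps.
Rohan starts after Yusuf ends, so Yusuf has no further overlaps.
Sana starts before Rohan ends → Rohan and Sana overlap.
Dmitri starts after Rohan ends.
Dmitri starts exactly when Sana ends (back-to-back, no overlap).
Overlapping pairs: Felix & Marcus, Mateo & Rohan, Mateo & Yusuf, Rohan & Sana — 4 in total.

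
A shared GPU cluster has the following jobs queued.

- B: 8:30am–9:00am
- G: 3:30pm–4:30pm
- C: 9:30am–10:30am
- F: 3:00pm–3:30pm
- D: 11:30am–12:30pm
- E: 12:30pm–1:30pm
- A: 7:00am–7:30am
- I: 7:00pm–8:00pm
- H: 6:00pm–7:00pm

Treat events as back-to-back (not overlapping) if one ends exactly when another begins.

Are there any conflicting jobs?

Sorted by start: A, B, C, D, E, F, G, H, I.
B starts after A ends, so A has no further overlaps.
C starts after B ends, so B has no further overlaps.
D starts after C ends, so C has no further overlaps.
E starts exactly when D ends (back-to-back, no overlap), so D has no further overlaps.
F starts after E ends, so E has no further overlaps.
G starts exactly when F ends (back-to-back, no overlap), so F has no further overlaps.
H starts after G ends, so G has no further overlaps.
I starts exactly when H ends (back-to-back, no overlap).
Every pair is clear; the schedule has no overlaps.

No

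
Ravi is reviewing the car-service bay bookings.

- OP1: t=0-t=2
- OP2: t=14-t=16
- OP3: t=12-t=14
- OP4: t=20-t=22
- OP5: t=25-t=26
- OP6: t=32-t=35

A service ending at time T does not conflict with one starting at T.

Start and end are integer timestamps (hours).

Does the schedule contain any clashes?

No

Two intervals overlap when each starts before the other ends.
Sorted by start: OP1, OP3, OP2, OP4, OP5, OP6.
OP3 starts after OP1 ends, so OP1 has no further overlaps.
OP2 starts exactly when OP3 ends (back-to-back, no overlap), so OP3 has no further overlaps.
OP4 starts after OP2 ends, so OP2 has no further overlaps.
OP5 starts after OP4 ends, so OP4 has no further overlaps.
OP6 starts after OP5 ends.
Every pair is clear; the schedule has no overlaps.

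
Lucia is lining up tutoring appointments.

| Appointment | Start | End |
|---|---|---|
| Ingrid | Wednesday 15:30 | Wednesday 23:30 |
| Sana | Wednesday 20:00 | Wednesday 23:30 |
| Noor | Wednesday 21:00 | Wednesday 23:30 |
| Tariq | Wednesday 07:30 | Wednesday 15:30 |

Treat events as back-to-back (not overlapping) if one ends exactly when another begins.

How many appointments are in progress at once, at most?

3

Walk through starts and ends in time order (an end at T is processed before a start at T):
Wednesday 07:30 start Tariq → 1
Wednesday 15:30 end Tariq → 0
Wednesday 15:30 start Ingrid → 1
Wednesday 20:00 start Sana → 2
Wednesday 21:00 start Noor → 3
Wednesday 23:30 end Ingrid → 2
Wednesday 23:30 end Noor → 1
Wednesday 23:30 end Sana → 0
Peak is 3, at Wednesday 21:00 (Ingrid, Noor, Sana).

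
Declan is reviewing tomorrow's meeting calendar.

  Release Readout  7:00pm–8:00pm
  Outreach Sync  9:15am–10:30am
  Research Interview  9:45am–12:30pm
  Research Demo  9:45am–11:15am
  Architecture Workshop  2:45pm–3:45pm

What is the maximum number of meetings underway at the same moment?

3

Walk through starts and ends in time order (an end at T is processed before a start at T):
9:15am start Outreach Sync → 1
9:45am start Research Demo → 2
9:45am start Research Interview → 3
10:30am end Outreach Sync → 2
11:15am end Research Demo → 1
12:30pm end Research Interview → 0
2:45pm start Architecture Workshop → 1
3:45pm end Architecture Workshop → 0
7:00pm start Release Readout → 1
8:00pm end Release Readout → 0
Peak is 3, at 9:45am (Outreach Sync, Research Demo, Research Interview).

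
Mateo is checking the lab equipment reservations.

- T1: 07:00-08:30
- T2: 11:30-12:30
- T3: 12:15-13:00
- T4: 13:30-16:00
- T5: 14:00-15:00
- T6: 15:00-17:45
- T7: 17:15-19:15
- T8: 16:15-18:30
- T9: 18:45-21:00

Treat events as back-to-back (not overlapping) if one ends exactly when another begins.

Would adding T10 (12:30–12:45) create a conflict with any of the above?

T1: ends 08:30 at or before T10 starts 12:30 → clear.
T2: ends 12:30 at or before T10 starts 12:30 → clear.
T3: starts 12:15 before T10 ends 12:45, and ends 13:00 after T10 starts 12:30 → overlap.
T4: starts 13:30 at or after T10 ends 12:45 → clear.
T5: starts 14:00 at or after T10 ends 12:45 → clear.
T6: starts 15:00 at or after T10 ends 12:45 → clear.
T8: starts 16:15 at or after T10 ends 12:45 → clear.
T7: starts 17:15 at or after T10 ends 12:45 → clear.
T9: starts 18:45 at or after T10 ends 12:45 → clear.
T10 overlaps T3.

Yes — it overlaps T3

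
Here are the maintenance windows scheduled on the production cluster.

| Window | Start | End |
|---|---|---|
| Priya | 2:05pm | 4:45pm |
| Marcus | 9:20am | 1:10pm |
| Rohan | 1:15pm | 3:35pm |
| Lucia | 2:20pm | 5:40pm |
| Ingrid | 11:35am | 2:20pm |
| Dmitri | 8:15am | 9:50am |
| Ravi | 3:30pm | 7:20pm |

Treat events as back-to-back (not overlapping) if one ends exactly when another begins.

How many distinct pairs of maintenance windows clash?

10

Sorted by start: Dmitri, Marcus, Ingrid, Rohan, Priya, Lucia, Ravi.
Marcus starts before Dmitri ends → Dmitri and Marcus overlap.
Ingrid starts after Dmitri ends — done with Dmitri.
Ingrid starts before Marcus ends → Marcus and Ingrid overlap.
Rohan starts after Marcus ends — done with Marcus.
Rohan starts before Ingrid ends → Ingrid and Rohan overlap.
Priya starts before Ingrid ends → Ingrid and Priya overlap.
Lucia starts exactly when Ingrid ends (back-to-back, no overlap) — done with Ingrid.
Priya starts before Rohan ends → Rohan and Priya overlap.
Lucia starts before Rohan ends → Rohan and Lucia overlap.
Ravi starts before Rohan ends → Rohan and Ravi overlap.
Lucia starts before Priya ends → Priya and Lucia overlap.
Ravi starts before Priya ends → Priya and Ravi overlap.
Ravi starts before Lucia ends → Lucia and Ravi overlap.
Overlapping pairs: Dmitri & Marcus, Ingrid & Marcus, Ingrid & Priya, Ingrid & Rohan, Lucia & Priya, Lucia & Ravi, Lucia & Rohan, Priya & Ravi, Priya & Rohan, Ravi & Rohan — 10 in total.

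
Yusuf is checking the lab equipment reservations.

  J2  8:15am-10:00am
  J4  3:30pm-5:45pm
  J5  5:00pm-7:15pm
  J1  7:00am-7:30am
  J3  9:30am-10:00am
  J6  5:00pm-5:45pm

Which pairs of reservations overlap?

Sorted by start: J1, J2, J3, J4, J5, J6.
J2 starts after J1 ends, so nothing later overlaps J1 either.
J3 starts before J2 ends → J2 and J3 overlap.
J4 starts after J2 ends, so nothing later overlaps J2 either.
J4 starts after J3 ends, so nothing later overlaps J3 either.
J5 starts before J4 ends → J4 and J5 overlap.
J6 starts before J4 ends → J4 and J6 overlap.
J6 starts before J5 ends → J5 and J6 overlap.

J2 & J3, J4 & J5, J4 & J6, J5 & J6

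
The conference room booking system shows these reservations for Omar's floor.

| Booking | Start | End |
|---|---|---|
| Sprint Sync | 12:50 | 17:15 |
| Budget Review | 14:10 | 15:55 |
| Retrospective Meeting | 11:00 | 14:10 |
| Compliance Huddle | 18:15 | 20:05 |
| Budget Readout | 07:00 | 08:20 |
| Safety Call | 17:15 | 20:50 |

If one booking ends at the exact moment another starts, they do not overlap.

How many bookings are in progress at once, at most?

2

Sort all start/end points and keep a running count:
07:00 start Budget Readout → 1
08:20 end Budget Readout → 0
11:00 start Retrospective Meeting → 1
12:50 start Sprint Sync → 2
14:10 end Retrospective Meeting → 1
14:10 start Budget Review → 2
15:55 end Budget Review → 1
17:15 end Sprint Sync → 0
17:15 start Safety Call → 1
18:15 start Compliance Huddle → 2
20:05 end Compliance Huddle → 1
20:50 end Safety Call → 0
Peak is 2, at 12:50 (Retrospective Meeting, Sprint Sync).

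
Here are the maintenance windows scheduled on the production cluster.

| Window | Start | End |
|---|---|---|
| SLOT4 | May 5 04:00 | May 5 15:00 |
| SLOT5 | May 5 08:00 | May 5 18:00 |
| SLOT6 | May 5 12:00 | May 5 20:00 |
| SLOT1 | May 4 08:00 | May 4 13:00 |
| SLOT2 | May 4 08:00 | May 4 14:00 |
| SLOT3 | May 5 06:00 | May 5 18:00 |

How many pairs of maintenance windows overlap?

Sorted by start: SLOT1, SLOT2, SLOT4, SLOT3, SLOT5, SLOT6.
SLOT2 starts before SLOT1 ends → SLOT1 and SLOT2 overlap.
SLOT4 starts after SLOT1 ends; SLOT1 is clear from here.
SLOT4 starts after SLOT2 ends; SLOT2 is clear from here.
SLOT3 starts before SLOT4 ends → SLOT4 and SLOT3 overlap.
SLOT5 starts before SLOT4 ends → SLOT4 and SLOT5 overlap.
SLOT6 starts before SLOT4 ends → SLOT4 and SLOT6 overlap.
SLOT5 starts before SLOT3 ends → SLOT3 and SLOT5 overlap.
SLOT6 starts before SLOT3 ends → SLOT3 and SLOT6 overlap.
SLOT6 starts before SLOT5 ends → SLOT5 and SLOT6 overlap.
Overlapping pairs: SLOT1 & SLOT2, SLOT3 & SLOT4, SLOT3 & SLOT5, SLOT3 & SLOT6, SLOT4 & SLOT5, SLOT4 & SLOT6, SLOT5 & SLOT6 — 7 in total.

7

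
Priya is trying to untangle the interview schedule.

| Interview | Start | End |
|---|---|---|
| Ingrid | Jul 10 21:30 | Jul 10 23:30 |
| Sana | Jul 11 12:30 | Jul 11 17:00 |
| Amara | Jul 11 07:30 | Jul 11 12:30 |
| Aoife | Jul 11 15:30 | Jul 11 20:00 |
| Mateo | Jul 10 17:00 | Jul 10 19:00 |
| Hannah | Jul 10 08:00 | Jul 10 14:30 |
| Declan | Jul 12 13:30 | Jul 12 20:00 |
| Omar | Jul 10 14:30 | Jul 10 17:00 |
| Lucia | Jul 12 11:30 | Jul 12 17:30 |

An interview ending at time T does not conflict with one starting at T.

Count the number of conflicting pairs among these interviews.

Sorted by start: Hannah, Omar, Mateo, Ingrid, Amara, Sana, Aoife, Lucia, Declan.
Omar starts exactly when Hannah ends (back-to-back, no overlap) — done with Hannah.
Mateo starts exactly when Omar ends (back-to-back, no overlap) — done with Omar.
Ingrid starts after Mateo ends — done with Mateo.
Amara starts after Ingrid ends — done with Ingrid.
Sana starts exactly when Amara ends (back-to-back, no overlap) — done with Amara.
Aoife starts before Sana ends → Sana and Aoife overlap.
Lucia starts after Sana ends — done with Sana.
Lucia starts after Aoife ends — done with Aoife.
Declan starts before Lucia ends → Lucia and Declan overlap.
Overlapping pairs: Aoife & Sana, Declan & Lucia — 2 in total.

2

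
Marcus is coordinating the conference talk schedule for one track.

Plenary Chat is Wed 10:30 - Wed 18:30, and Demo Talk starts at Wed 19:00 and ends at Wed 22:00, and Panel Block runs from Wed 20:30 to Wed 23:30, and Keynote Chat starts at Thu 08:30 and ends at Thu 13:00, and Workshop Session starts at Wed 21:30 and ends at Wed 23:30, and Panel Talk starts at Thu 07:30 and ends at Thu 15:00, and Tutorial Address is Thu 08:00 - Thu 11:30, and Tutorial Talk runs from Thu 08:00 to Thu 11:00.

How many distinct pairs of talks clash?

Sorted by start: Plenary Chat, Demo Talk, Panel Block, Workshop Session, Panel Talk, Tutorial Address, Tutorial Talk, Keynote Chat.
Demo Talk starts after Plenary Chat ends — done with Plenary Chat.
Panel Block starts before Demo Talk ends → Demo Talk and Panel Block overlap.
Workshop Session starts before Demo Talk ends → Demo Talk and Workshop Session overlap.
Panel Talk starts after Demo Talk ends — done with Demo Talk.
Workshop Session starts before Panel Block ends → Panel Block and Workshop Session overlap.
Panel Talk starts after Panel Block ends — done with Panel Block.
Panel Talk starts after Workshop Session ends — done with Workshop Session.
Tutorial Address starts before Panel Talk ends → Panel Talk and Tutorial Address overlap.
Tutorial Talk starts before Panel Talk ends → Panel Talk and Tutorial Talk overlap.
Keynote Chat starts before Panel Talk ends → Panel Talk and Keynote Chat overlap.
Tutorial Talk starts before Tutorial Address ends → Tutorial Address and Tutorial Talk overlap.
Keynote Chat starts before Tutorial Address ends → Tutorial Address and Keynote Chat overlap.
Keynote Chat starts before Tutorial Talk ends → Tutorial Talk and Keynote Chat overlap.
Overlapping pairs: Demo Talk & Panel Block, Demo Talk & Workshop Session, Keynote Chat & Panel Talk, Keynote Chat & Tutorial Address, Keynote Chat & Tutorial Talk, Panel Block & Workshop Session, Panel Talk & Tutorial Address, Panel Talk & Tutorial Talk, Tutorial Address & Tutorial Talk — 9 in total.

9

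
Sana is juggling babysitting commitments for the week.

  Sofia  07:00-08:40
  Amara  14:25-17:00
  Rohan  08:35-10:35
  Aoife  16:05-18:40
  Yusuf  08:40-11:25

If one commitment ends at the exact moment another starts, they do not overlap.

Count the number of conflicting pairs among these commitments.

3

Sorted by start: Sofia, Rohan, Yusuf, Amara, Aoife.
Rohan starts before Sofia ends → Sofia and Rohan overlap.
Yusuf starts exactly when Sofia ends (back-to-back, no overlap) — done with Sofia.
Yusuf starts before Rohan ends → Rohan and Yusuf overlap.
Amara starts after Rohan ends — done with Rohan.
Amara starts after Yusuf ends — done with Yusuf.
Aoife starts before Amara ends → Amara and Aoife overlap.
Overlapping pairs: Amara & Aoife, Rohan & Sofia, Rohan & Yusuf — 3 in total.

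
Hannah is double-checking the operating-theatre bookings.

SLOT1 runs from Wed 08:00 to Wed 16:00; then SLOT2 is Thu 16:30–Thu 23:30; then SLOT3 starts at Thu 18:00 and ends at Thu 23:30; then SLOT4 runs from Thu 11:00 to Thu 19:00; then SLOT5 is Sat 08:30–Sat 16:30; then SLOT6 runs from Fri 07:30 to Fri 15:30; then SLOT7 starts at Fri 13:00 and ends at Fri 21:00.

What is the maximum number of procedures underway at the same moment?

3

Walk through starts and ends in time order (an end at T is processed before a start at T):
Wed 08:00 start SLOT1 → 1
Wed 16:00 end SLOT1 → 0
Thu 11:00 start SLOT4 → 1
Thu 16:30 start SLOT2 → 2
Thu 18:00 start SLOT3 → 3
Thu 19:00 end SLOT4 → 2
Thu 23:30 end SLOT2 → 1
Thu 23:30 end SLOT3 → 0
Fri 07:30 start SLOT6 → 1
Fri 13:00 start SLOT7 → 2
Fri 15:30 end SLOT6 → 1
Fri 21:00 end SLOT7 → 0
Sat 08:30 start SLOT5 → 1
Sat 16:30 end SLOT5 → 0
Peak is 3, at Thu 18:00 (SLOT2, SLOT3, SLOT4).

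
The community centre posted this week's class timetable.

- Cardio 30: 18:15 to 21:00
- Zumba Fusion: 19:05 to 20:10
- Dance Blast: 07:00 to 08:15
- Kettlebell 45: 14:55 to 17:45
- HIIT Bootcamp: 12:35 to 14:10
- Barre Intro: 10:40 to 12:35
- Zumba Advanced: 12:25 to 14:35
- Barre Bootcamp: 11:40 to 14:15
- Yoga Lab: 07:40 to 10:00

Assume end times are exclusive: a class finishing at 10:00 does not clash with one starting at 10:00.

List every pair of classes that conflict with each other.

Sorted by start: Dance Blast, Yoga Lab, Barre Intro, Barre Bootcamp, Zumba Advanced, HIIT Bootcamp, Kettlebell 45, Cardio 30, Zumba Fusion.
Yoga Lab starts before Dance Blast ends → Dance Blast and Yoga Lab overlap.
Barre Intro starts after Dance Blast ends, so Dance Blast has no further overlaps.
Barre Intro starts after Yoga Lab ends, so Yoga Lab has no further overlaps.
Barre Bootcamp starts before Barre Intro ends → Barre Intro and Barre Bootcamp overlap.
Zumba Advanced starts before Barre Intro ends → Barre Intro and Zumba Advanced overlap.
HIIT Bootcamp starts exactly when Barre Intro ends (back-to-back, no overlap), so Barre Intro has no further overlaps.
Zumba Advanced starts before Barre Bootcamp ends → Barre Bootcamp and Zumba Advanced overlap.
HIIT Bootcamp starts before Barre Bootcamp ends → Barre Bootcamp and HIIT Bootcamp overlap.
Kettlebell 45 starts after Barre Bootcamp ends, so Barre Bootcamp has no further overlaps.
HIIT Bootcamp starts before Zumba Advanced ends → Zumba Advanced and HIIT Bootcamp overlap.
Kettlebell 45 starts after Zumba Advanced ends, so Zumba Advanced has no further overlaps.
Kettlebell 45 starts after HIIT Bootcamp ends, so HIIT Bootcamp has no further overlaps.
Cardio 30 starts after Kettlebell 45 ends, so Kettlebell 45 has no further overlaps.
Zumba Fusion starts before Cardio 30 ends → Cardio 30 and Zumba Fusion overlap.

Barre Bootcamp & Barre Intro, Barre Bootcamp & HIIT Bootcamp, Barre Bootcamp & Zumba Advanced, Barre Intro & Zumba Advanced, Cardio 30 & Zumba Fusion, Dance Blast & Yoga Lab, HIIT Bootcamp & Zumba Advanced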